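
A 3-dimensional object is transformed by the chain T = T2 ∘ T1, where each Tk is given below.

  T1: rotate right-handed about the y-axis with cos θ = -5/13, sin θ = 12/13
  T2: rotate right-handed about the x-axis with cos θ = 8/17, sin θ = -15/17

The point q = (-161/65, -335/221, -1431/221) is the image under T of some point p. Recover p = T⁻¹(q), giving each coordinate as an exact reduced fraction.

T1 = [-5/13 0 12/13 0; 0 1 0 0; -12/13 0 -5/13 0; 0 0 0 1]
T2·T1 = [-5/13 0 12/13 0; -180/221 8/17 -75/221 0; -96/221 -15/17 -40/221 0; 0 0 0 1]
det M = 1; M⁻¹ = [-5/13 -180/221 -96/221 0; 0 8/17 -15/17 0; 12/13 -75/221 -40/221 0; 0 0 0 1]
M⁻¹ · (-161/65, -335/221, -1431/221)ᵀ = (5, 5, -3/5)ᵀ

p = (5, 5, -3/5)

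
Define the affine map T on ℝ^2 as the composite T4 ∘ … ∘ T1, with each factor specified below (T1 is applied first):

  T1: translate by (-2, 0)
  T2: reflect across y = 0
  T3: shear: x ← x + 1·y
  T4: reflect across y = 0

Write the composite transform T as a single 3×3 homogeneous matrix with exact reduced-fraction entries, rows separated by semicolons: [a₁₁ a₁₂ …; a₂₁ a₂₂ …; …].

T = [1 -1 -2; 0 1 0; 0 0 1]

T1 = [1 0 -2; 0 1 0; 0 0 1]
T2·T1 = [1 0 -2; 0 -1 0; 0 0 1]
T3·…·T1 = [1 -1 -2; 0 -1 0; 0 0 1]
T4·…·T1 = [1 -1 -2; 0 1 0; 0 0 1]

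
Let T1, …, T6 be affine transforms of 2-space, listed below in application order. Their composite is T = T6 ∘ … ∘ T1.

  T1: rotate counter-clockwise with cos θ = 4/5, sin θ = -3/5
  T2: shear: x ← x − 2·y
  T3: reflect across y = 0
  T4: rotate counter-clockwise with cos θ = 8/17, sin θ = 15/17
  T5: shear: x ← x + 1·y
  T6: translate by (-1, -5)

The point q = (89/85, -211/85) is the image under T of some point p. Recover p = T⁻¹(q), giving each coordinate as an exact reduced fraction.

p = (0, -2)

T1 = [4/5 3/5 0; -3/5 4/5 0; 0 0 1]
T2·T1 = [2 -1 0; -3/5 4/5 0; 0 0 1]
T3·…·T1 = [2 -1 0; 3/5 -4/5 0; 0 0 1]
T4·…·T1 = [7/17 4/17 0; 174/85 -107/85 0; 0 0 1]
T5·…·T1 = [209/85 -87/85 0; 174/85 -107/85 0; 0 0 1]
T6·…·T1 = [209/85 -87/85 -1; 174/85 -107/85 -5; 0 0 1]
det M = -1; M⁻¹ = [107/85 -87/85 -328/85; 174/85 -209/85 -871/85; 0 0 1]
M⁻¹ · (89/85, -211/85)ᵀ = (0, -2)ᵀ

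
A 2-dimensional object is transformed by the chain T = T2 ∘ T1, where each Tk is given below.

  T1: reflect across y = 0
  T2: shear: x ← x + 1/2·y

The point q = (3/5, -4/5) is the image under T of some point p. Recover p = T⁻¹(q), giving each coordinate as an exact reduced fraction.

T1 = [1 0 0; 0 -1 0; 0 0 1]
T2·T1 = [1 -1/2 0; 0 -1 0; 0 0 1]
det M = -1; M⁻¹ = [1 -1/2 0; 0 -1 0; 0 0 1]
M⁻¹ · (3/5, -4/5)ᵀ = (1, 4/5)ᵀ

p = (1, 4/5)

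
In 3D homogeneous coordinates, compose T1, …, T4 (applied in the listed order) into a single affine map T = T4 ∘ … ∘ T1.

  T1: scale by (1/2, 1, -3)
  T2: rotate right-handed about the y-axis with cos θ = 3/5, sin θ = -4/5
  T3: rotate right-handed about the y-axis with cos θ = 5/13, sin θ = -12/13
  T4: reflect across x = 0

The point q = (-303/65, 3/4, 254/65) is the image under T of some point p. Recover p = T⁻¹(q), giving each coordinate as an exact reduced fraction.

T1 = [1/2 0 0 0; 0 1 0 0; 0 0 -3 0; 0 0 0 1]
T2·T1 = [3/10 0 12/5 0; 0 1 0 0; 2/5 0 -9/5 0; 0 0 0 1]
T3·…·T1 = [-33/130 0 168/65 0; 0 1 0 0; 28/65 0 99/65 0; 0 0 0 1]
T4·…·T1 = [33/130 0 -168/65 0; 0 1 0 0; 28/65 0 99/65 0; 0 0 0 1]
det M = 3/2; M⁻¹ = [66/65 0 112/65 0; 0 1 0 0; -56/195 0 11/65 0; 0 0 0 1]
M⁻¹ · (-303/65, 3/4, 254/65)ᵀ = (2, 3/4, 2)ᵀ

p = (2, 3/4, 2)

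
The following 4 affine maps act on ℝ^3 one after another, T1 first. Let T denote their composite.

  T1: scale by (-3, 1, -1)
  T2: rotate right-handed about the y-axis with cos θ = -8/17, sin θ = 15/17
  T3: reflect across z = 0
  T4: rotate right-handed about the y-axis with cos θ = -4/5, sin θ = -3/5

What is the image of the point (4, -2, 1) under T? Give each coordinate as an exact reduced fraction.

T1 scale by (-3, 1, -1): (4, -2, 1) → (-12, -2, -1)
T2 rotate right-handed about the y-axis with cos θ = -8/17, sin θ = 15/17: (-12, -2, -1) → (81/17, -2, 188/17)
T3 reflect across z = 0: (81/17, -2, 188/17) → (81/17, -2, -188/17)
T4 rotate right-handed about the y-axis with cos θ = -4/5, sin θ = -3/5: (81/17, -2, -188/17) → (48/17, -2, 199/17)

T(p) = (48/17, -2, 199/17)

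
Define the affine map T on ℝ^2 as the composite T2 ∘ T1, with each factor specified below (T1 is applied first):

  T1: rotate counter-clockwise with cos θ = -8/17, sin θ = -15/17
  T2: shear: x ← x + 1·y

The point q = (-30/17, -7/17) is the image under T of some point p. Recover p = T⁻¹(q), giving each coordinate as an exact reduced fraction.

T1 = [-8/17 15/17 0; -15/17 -8/17 0; 0 0 1]
T2·T1 = [-23/17 7/17 0; -15/17 -8/17 0; 0 0 1]
det M = 1; M⁻¹ = [-8/17 -7/17 0; 15/17 -23/17 0; 0 0 1]
M⁻¹ · (-30/17, -7/17)ᵀ = (1, -1)ᵀ

p = (1, -1)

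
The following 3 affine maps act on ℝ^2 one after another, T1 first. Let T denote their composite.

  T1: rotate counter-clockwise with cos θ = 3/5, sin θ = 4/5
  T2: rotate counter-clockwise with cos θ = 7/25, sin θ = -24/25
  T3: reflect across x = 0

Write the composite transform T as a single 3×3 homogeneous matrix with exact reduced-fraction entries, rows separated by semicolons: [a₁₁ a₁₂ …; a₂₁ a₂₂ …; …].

T = [-117/125 -44/125 0; -44/125 117/125 0; 0 0 1]

T1 = [3/5 -4/5 0; 4/5 3/5 0; 0 0 1]
T2·T1 = [117/125 44/125 0; -44/125 117/125 0; 0 0 1]
T3·…·T1 = [-117/125 -44/125 0; -44/125 117/125 0; 0 0 1]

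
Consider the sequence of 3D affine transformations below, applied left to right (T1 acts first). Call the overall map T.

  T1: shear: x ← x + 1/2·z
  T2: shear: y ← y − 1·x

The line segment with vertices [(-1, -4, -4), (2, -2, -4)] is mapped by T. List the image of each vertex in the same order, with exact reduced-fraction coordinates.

image vertices: (-3, -1, -4), (0, -2, -4)

T1 shear: x ← x + 1/2·z: (-1, -4, -4) → (-3, -4, -4); (2, -2, -4) → (0, -2, -4)
T2 shear: y ← y − 1·x: (-3, -4, -4) → (-3, -1, -4); (0, -2, -4) → (0, -2, -4)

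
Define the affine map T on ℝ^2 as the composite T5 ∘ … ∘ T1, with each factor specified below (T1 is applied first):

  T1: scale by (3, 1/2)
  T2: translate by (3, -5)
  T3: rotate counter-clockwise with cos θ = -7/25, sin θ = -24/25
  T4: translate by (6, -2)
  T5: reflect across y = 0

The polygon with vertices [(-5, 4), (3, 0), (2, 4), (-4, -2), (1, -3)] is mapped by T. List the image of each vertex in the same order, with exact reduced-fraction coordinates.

image vertices: (162/25, -259/25), (-54/25, 303/25), (3/5, 49/5), (69/25, -208/25), (-48/25, 297/50)

T1 scale by (3, 1/2): (-5, 4) → (-15, 2); (3, 0) → (9, 0); (2, 4) → (6, 2); (-4, -2) → (-12, -1); (1, -3) → (3, -3/2)
T2 translate by (3, -5): (-15, 2) → (-12, -3); (9, 0) → (12, -5); (6, 2) → (9, -3); (-12, -1) → (-9, -6); (3, -3/2) → (6, -13/2)
T3 rotate counter-clockwise with cos θ = -7/25, sin θ = -24/25: (-12, -3) → (12/25, 309/25); (12, -5) → (-204/25, -253/25); (9, -3) → (-27/5, -39/5); (-9, -6) → (-81/25, 258/25); (6, -13/2) → (-198/25, -197/50)
T4 translate by (6, -2): (12/25, 309/25) → (162/25, 259/25); (-204/25, -253/25) → (-54/25, -303/25); (-27/5, -39/5) → (3/5, -49/5); (-81/25, 258/25) → (69/25, 208/25); (-198/25, -197/50) → (-48/25, -297/50)
T5 reflect across y = 0: (162/25, 259/25) → (162/25, -259/25); (-54/25, -303/25) → (-54/25, 303/25); (3/5, -49/5) → (3/5, 49/5); (69/25, 208/25) → (69/25, -208/25); (-48/25, -297/50) → (-48/25, 297/50)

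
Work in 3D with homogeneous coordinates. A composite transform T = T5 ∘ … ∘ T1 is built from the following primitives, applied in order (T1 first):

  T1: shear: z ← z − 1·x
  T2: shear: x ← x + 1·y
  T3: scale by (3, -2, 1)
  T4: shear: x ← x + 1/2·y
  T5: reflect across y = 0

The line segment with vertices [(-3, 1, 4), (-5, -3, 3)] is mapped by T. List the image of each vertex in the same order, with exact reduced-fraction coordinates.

image vertices: (-7, 2, 7), (-21, -6, 8)

T1 shear: z ← z − 1·x: (-3, 1, 4) → (-3, 1, 7); (-5, -3, 3) → (-5, -3, 8)
T2 shear: x ← x + 1·y: (-3, 1, 7) → (-2, 1, 7); (-5, -3, 8) → (-8, -3, 8)
T3 scale by (3, -2, 1): (-2, 1, 7) → (-6, -2, 7); (-8, -3, 8) → (-24, 6, 8)
T4 shear: x ← x + 1/2·y: (-6, -2, 7) → (-7, -2, 7); (-24, 6, 8) → (-21, 6, 8)
T5 reflect across y = 0: (-7, -2, 7) → (-7, 2, 7); (-21, 6, 8) → (-21, -6, 8)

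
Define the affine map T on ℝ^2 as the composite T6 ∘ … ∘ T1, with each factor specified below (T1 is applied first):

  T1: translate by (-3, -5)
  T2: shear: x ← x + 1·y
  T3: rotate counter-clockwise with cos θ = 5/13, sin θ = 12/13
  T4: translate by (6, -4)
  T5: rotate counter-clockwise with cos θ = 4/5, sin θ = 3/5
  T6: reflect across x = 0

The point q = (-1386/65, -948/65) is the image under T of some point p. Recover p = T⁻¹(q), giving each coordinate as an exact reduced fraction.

T1 = [1 0 -3; 0 1 -5; 0 0 1]
T2·T1 = [1 1 -8; 0 1 -5; 0 0 1]
T3·…·T1 = [5/13 -7/13 20/13; 12/13 17/13 -121/13; 0 0 1]
T4·…·T1 = [5/13 -7/13 98/13; 12/13 17/13 -173/13; 0 0 1]
T5·…·T1 = [-16/65 -79/65 911/65; 63/65 47/65 -398/65; 0 0 1]
T6·…·T1 = [16/65 79/65 -911/65; 63/65 47/65 -398/65; 0 0 1]
det M = -1; M⁻¹ = [-47/65 79/65 -35/13; 63/65 -16/65 157/13; 0 0 1]
M⁻¹ · (-1386/65, -948/65)ᵀ = (-5, -5)ᵀ

p = (-5, -5)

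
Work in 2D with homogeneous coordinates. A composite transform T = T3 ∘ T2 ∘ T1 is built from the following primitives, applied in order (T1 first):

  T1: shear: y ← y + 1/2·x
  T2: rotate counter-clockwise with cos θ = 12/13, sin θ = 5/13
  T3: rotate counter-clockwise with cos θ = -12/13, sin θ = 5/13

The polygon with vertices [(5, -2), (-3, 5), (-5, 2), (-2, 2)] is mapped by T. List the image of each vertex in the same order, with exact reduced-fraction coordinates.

image vertices: (-5, -1/2), (3, -7/2), (5, 1/2), (2, -1)

T1 shear: y ← y + 1/2·x: (5, -2) → (5, 1/2); (-3, 5) → (-3, 7/2); (-5, 2) → (-5, -1/2); (-2, 2) → (-2, 1)
T2 rotate counter-clockwise with cos θ = 12/13, sin θ = 5/13: (5, 1/2) → (115/26, 31/13); (-3, 7/2) → (-107/26, 27/13); (-5, -1/2) → (-115/26, -31/13); (-2, 1) → (-29/13, 2/13)
T3 rotate counter-clockwise with cos θ = -12/13, sin θ = 5/13: (115/26, 31/13) → (-5, -1/2); (-107/26, 27/13) → (3, -7/2); (-115/26, -31/13) → (5, 1/2); (-29/13, 2/13) → (2, -1)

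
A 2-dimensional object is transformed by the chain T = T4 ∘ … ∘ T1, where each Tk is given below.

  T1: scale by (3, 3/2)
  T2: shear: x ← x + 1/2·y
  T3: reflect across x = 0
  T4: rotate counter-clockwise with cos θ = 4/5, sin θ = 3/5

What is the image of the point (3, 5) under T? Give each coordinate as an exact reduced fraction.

T1 scale by (3, 3/2): (3, 5) → (9, 15/2)
T2 shear: x ← x + 1/2·y: (9, 15/2) → (51/4, 15/2)
T3 reflect across x = 0: (51/4, 15/2) → (-51/4, 15/2)
T4 rotate counter-clockwise with cos θ = 4/5, sin θ = 3/5: (-51/4, 15/2) → (-147/10, -33/20)

T(p) = (-147/10, -33/20)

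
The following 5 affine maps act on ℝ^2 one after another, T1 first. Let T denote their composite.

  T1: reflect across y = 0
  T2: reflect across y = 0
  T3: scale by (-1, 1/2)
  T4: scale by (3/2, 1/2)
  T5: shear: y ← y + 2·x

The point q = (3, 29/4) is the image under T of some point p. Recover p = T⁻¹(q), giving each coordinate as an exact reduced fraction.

T1 = [1 0 0; 0 -1 0; 0 0 1]
T2·T1 = [1 0 0; 0 1 0; 0 0 1]
T3·…·T1 = [-1 0 0; 0 1/2 0; 0 0 1]
T4·…·T1 = [-3/2 0 0; 0 1/4 0; 0 0 1]
T5·…·T1 = [-3/2 0 0; -3 1/4 0; 0 0 1]
det M = -3/8; M⁻¹ = [-2/3 0 0; -8 4 0; 0 0 1]
M⁻¹ · (3, 29/4)ᵀ = (-2, 5)ᵀ

p = (-2, 5)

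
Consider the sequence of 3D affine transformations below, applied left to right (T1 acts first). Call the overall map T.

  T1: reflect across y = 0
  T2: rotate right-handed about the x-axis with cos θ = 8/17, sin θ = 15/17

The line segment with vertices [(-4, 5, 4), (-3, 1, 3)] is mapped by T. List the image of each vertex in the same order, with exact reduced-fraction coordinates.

T1 reflect across y = 0: (-4, 5, 4) → (-4, -5, 4); (-3, 1, 3) → (-3, -1, 3)
T2 rotate right-handed about the x-axis with cos θ = 8/17, sin θ = 15/17: (-4, -5, 4) → (-4, -100/17, -43/17); (-3, -1, 3) → (-3, -53/17, 9/17)

image vertices: (-4, -100/17, -43/17), (-3, -53/17, 9/17)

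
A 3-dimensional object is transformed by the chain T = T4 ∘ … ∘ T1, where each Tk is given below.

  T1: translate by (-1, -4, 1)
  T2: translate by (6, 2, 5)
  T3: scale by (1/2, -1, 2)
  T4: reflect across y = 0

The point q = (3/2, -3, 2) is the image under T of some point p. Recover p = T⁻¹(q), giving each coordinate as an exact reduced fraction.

T1 = [1 0 0 -1; 0 1 0 -4; 0 0 1 1; 0 0 0 1]
T2·T1 = [1 0 0 5; 0 1 0 -2; 0 0 1 6; 0 0 0 1]
T3·…·T1 = [1/2 0 0 5/2; 0 -1 0 2; 0 0 2 12; 0 0 0 1]
T4·…·T1 = [1/2 0 0 5/2; 0 1 0 -2; 0 0 2 12; 0 0 0 1]
det M = 1; M⁻¹ = [2 0 0 -5; 0 1 0 2; 0 0 1/2 -6; 0 0 0 1]
M⁻¹ · (3/2, -3, 2)ᵀ = (-2, -1, -5)ᵀ

p = (-2, -1, -5)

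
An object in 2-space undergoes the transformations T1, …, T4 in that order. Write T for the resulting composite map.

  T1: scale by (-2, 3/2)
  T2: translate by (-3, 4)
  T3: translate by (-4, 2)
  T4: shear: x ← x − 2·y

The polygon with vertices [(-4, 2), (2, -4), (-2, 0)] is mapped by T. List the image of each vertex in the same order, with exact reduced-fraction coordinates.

T1 scale by (-2, 3/2): (-4, 2) → (8, 3); (2, -4) → (-4, -6); (-2, 0) → (4, 0)
T2 translate by (-3, 4): (8, 3) → (5, 7); (-4, -6) → (-7, -2); (4, 0) → (1, 4)
T3 translate by (-4, 2): (5, 7) → (1, 9); (-7, -2) → (-11, 0); (1, 4) → (-3, 6)
T4 shear: x ← x − 2·y: (1, 9) → (-17, 9); (-11, 0) → (-11, 0); (-3, 6) → (-15, 6)

image vertices: (-17, 9), (-11, 0), (-15, 6)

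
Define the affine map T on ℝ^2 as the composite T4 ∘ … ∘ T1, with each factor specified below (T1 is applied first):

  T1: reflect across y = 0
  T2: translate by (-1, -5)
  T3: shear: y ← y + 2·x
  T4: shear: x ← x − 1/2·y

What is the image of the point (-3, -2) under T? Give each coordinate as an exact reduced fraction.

T(p) = (3/2, -11)

T1 reflect across y = 0: (-3, -2) → (-3, 2)
T2 translate by (-1, -5): (-3, 2) → (-4, -3)
T3 shear: y ← y + 2·x: (-4, -3) → (-4, -11)
T4 shear: x ← x − 1/2·y: (-4, -11) → (3/2, -11)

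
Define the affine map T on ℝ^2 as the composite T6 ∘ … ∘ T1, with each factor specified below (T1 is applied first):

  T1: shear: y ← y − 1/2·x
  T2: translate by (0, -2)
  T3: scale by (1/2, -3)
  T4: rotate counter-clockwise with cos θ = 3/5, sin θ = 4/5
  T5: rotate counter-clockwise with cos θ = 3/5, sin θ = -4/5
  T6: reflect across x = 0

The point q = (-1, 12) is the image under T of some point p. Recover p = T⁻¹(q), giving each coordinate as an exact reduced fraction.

T1 = [1 0 0; -1/2 1 0; 0 0 1]
T2·T1 = [1 0 0; -1/2 1 -2; 0 0 1]
T3·…·T1 = [1/2 0 0; 3/2 -3 6; 0 0 1]
T4·…·T1 = [-9/10 12/5 -24/5; 13/10 -9/5 18/5; 0 0 1]
T5·…·T1 = [1/2 0 0; 3/2 -3 6; 0 0 1]
T6·…·T1 = [-1/2 0 0; 3/2 -3 6; 0 0 1]
det M = 3/2; M⁻¹ = [-2 0 0; -1 -1/3 2; 0 0 1]
M⁻¹ · (-1, 12)ᵀ = (2, -1)ᵀ

p = (2, -1)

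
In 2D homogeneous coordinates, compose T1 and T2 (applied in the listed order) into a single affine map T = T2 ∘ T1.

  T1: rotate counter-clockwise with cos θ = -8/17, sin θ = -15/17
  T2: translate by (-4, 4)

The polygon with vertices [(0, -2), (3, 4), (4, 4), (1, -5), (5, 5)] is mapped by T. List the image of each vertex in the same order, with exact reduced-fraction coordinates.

image vertices: (-98/17, 84/17), (-32/17, -9/17), (-40/17, -24/17), (-151/17, 93/17), (-33/17, -47/17)

T1 rotate counter-clockwise with cos θ = -8/17, sin θ = -15/17: (0, -2) → (-30/17, 16/17); (3, 4) → (36/17, -77/17); (4, 4) → (28/17, -92/17); (1, -5) → (-83/17, 25/17); (5, 5) → (35/17, -115/17)
T2 translate by (-4, 4): (-30/17, 16/17) → (-98/17, 84/17); (36/17, -77/17) → (-32/17, -9/17); (28/17, -92/17) → (-40/17, -24/17); (-83/17, 25/17) → (-151/17, 93/17); (35/17, -115/17) → (-33/17, -47/17)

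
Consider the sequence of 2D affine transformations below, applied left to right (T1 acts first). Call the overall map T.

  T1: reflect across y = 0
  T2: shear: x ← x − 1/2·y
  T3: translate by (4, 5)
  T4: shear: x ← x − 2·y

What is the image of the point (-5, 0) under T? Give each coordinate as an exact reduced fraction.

T1 reflect across y = 0: (-5, 0) → (-5, 0)
T2 shear: x ← x − 1/2·y: (-5, 0) → (-5, 0)
T3 translate by (4, 5): (-5, 0) → (-1, 5)
T4 shear: x ← x − 2·y: (-1, 5) → (-11, 5)

T(p) = (-11, 5)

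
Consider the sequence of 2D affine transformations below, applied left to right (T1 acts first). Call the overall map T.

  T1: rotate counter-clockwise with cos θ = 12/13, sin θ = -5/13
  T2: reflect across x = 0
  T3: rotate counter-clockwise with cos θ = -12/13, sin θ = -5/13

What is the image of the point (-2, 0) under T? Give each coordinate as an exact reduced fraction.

T(p) = (-238/169, -240/169)

T1 rotate counter-clockwise with cos θ = 12/13, sin θ = -5/13: (-2, 0) → (-24/13, 10/13)
T2 reflect across x = 0: (-24/13, 10/13) → (24/13, 10/13)
T3 rotate counter-clockwise with cos θ = -12/13, sin θ = -5/13: (24/13, 10/13) → (-238/169, -240/169)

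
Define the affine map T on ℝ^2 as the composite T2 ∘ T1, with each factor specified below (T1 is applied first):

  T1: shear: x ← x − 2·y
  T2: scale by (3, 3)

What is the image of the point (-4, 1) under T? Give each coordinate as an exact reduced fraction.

T1 shear: x ← x − 2·y: (-4, 1) → (-6, 1)
T2 scale by (3, 3): (-6, 1) → (-18, 3)

T(p) = (-18, 3)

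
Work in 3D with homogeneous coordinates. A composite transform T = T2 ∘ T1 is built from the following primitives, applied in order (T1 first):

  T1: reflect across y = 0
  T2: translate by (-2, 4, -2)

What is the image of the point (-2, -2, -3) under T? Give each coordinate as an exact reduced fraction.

T1 reflect across y = 0: (-2, -2, -3) → (-2, 2, -3)
T2 translate by (-2, 4, -2): (-2, 2, -3) → (-4, 6, -5)

T(p) = (-4, 6, -5)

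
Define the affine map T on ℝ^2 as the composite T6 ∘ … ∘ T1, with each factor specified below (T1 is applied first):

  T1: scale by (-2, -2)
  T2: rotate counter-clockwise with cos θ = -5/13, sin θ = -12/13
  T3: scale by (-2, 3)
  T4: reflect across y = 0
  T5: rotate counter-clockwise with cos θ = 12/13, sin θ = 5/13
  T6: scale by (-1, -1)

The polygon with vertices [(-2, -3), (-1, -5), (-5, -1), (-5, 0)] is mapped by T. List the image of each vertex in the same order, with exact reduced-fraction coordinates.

T1 scale by (-2, -2): (-2, -3) → (4, 6); (-1, -5) → (2, 10); (-5, -1) → (10, 2); (-5, 0) → (10, 0)
T2 rotate counter-clockwise with cos θ = -5/13, sin θ = -12/13: (4, 6) → (4, -6); (2, 10) → (110/13, -74/13); (10, 2) → (-2, -10); (10, 0) → (-50/13, -120/13)
T3 scale by (-2, 3): (4, -6) → (-8, -18); (110/13, -74/13) → (-220/13, -222/13); (-2, -10) → (4, -30); (-50/13, -120/13) → (100/13, -360/13)
T4 reflect across y = 0: (-8, -18) → (-8, 18); (-220/13, -222/13) → (-220/13, 222/13); (4, -30) → (4, 30); (100/13, -360/13) → (100/13, 360/13)
T5 rotate counter-clockwise with cos θ = 12/13, sin θ = 5/13: (-8, 18) → (-186/13, 176/13); (-220/13, 222/13) → (-3750/169, 1564/169); (4, 30) → (-102/13, 380/13); (100/13, 360/13) → (-600/169, 4820/169)
T6 scale by (-1, -1): (-186/13, 176/13) → (186/13, -176/13); (-3750/169, 1564/169) → (3750/169, -1564/169); (-102/13, 380/13) → (102/13, -380/13); (-600/169, 4820/169) → (600/169, -4820/169)

image vertices: (186/13, -176/13), (3750/169, -1564/169), (102/13, -380/13), (600/169, -4820/169)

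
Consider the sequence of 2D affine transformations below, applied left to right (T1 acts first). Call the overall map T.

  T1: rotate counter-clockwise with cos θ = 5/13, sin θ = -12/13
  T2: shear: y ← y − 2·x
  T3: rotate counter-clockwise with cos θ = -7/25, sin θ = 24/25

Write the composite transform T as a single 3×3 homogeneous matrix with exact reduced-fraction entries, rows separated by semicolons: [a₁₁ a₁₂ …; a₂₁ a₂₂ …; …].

T1 = [5/13 12/13 0; -12/13 5/13 0; 0 0 1]
T2·T1 = [5/13 12/13 0; -22/13 -19/13 0; 0 0 1]
T3·…·T1 = [493/325 372/325 0; 274/325 421/325 0; 0 0 1]

T = [493/325 372/325 0; 274/325 421/325 0; 0 0 1]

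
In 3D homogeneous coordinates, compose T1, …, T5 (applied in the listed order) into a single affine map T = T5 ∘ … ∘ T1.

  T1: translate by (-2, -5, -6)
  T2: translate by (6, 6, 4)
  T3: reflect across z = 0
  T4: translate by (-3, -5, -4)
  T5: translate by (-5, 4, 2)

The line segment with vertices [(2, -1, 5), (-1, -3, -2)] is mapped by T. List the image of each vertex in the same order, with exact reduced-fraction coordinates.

image vertices: (-2, -1, -5), (-5, -3, 2)

T1 translate by (-2, -5, -6): (2, -1, 5) → (0, -6, -1); (-1, -3, -2) → (-3, -8, -8)
T2 translate by (6, 6, 4): (0, -6, -1) → (6, 0, 3); (-3, -8, -8) → (3, -2, -4)
T3 reflect across z = 0: (6, 0, 3) → (6, 0, -3); (3, -2, -4) → (3, -2, 4)
T4 translate by (-3, -5, -4): (6, 0, -3) → (3, -5, -7); (3, -2, 4) → (0, -7, 0)
T5 translate by (-5, 4, 2): (3, -5, -7) → (-2, -1, -5); (0, -7, 0) → (-5, -3, 2)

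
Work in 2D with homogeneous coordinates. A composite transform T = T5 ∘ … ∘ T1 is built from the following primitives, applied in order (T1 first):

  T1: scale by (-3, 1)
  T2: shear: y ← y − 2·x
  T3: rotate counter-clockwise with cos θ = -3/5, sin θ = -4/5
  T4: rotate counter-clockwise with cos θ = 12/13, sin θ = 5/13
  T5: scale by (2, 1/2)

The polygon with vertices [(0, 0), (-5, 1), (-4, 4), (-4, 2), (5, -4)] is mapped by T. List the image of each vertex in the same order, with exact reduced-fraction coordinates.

T1 scale by (-3, 1): (0, 0) → (0, 0); (-5, 1) → (15, 1); (-4, 4) → (12, 4); (-4, 2) → (12, 2); (5, -4) → (-15, -4)
T2 shear: y ← y − 2·x: (0, 0) → (0, 0); (15, 1) → (15, -29); (12, 4) → (12, -20); (12, 2) → (12, -22); (-15, -4) → (-15, 26)
T3 rotate counter-clockwise with cos θ = -3/5, sin θ = -4/5: (0, 0) → (0, 0); (15, -29) → (-161/5, 27/5); (12, -20) → (-116/5, 12/5); (12, -22) → (-124/5, 18/5); (-15, 26) → (149/5, -18/5)
T4 rotate counter-clockwise with cos θ = 12/13, sin θ = 5/13: (0, 0) → (0, 0); (-161/5, 27/5) → (-159/5, -37/5); (-116/5, 12/5) → (-1452/65, -436/65); (-124/5, 18/5) → (-1578/65, -404/65); (149/5, -18/5) → (1878/65, 529/65)
T5 scale by (2, 1/2): (0, 0) → (0, 0); (-159/5, -37/5) → (-318/5, -37/10); (-1452/65, -436/65) → (-2904/65, -218/65); (-1578/65, -404/65) → (-3156/65, -202/65); (1878/65, 529/65) → (3756/65, 529/130)

image vertices: (0, 0), (-318/5, -37/10), (-2904/65, -218/65), (-3156/65, -202/65), (3756/65, 529/130)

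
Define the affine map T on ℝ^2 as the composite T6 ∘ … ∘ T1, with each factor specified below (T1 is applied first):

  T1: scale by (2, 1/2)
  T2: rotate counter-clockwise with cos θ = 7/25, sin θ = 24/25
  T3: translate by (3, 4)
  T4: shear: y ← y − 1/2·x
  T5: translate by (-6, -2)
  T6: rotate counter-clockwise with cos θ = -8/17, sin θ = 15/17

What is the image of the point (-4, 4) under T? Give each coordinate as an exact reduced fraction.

T(p) = (6269/850, -1777/425)

T1 scale by (2, 1/2): (-4, 4) → (-8, 2)
T2 rotate counter-clockwise with cos θ = 7/25, sin θ = 24/25: (-8, 2) → (-104/25, -178/25)
T3 translate by (3, 4): (-104/25, -178/25) → (-29/25, -78/25)
T4 shear: y ← y − 1/2·x: (-29/25, -78/25) → (-29/25, -127/50)
T5 translate by (-6, -2): (-29/25, -127/50) → (-179/25, -227/50)
T6 rotate counter-clockwise with cos θ = -8/17, sin θ = 15/17: (-179/25, -227/50) → (6269/850, -1777/425)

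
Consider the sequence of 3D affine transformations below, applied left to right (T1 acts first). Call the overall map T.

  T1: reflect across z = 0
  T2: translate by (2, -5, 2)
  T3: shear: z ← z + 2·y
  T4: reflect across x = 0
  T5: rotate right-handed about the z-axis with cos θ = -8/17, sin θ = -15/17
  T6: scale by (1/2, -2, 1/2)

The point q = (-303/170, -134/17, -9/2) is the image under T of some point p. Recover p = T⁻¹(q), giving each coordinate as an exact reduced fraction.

p = (-1/5, 0, 1)

T1 = [1 0 0 0; 0 1 0 0; 0 0 -1 0; 0 0 0 1]
T2·T1 = [1 0 0 2; 0 1 0 -5; 0 0 -1 2; 0 0 0 1]
T3·…·T1 = [1 0 0 2; 0 1 0 -5; 0 2 -1 -8; 0 0 0 1]
T4·…·T1 = [-1 0 0 -2; 0 1 0 -5; 0 2 -1 -8; 0 0 0 1]
T5·…·T1 = [8/17 15/17 0 -59/17; 15/17 -8/17 0 70/17; 0 2 -1 -8; 0 0 0 1]
T6·…·T1 = [4/17 15/34 0 -59/34; -30/17 16/17 0 -140/17; 0 1 -1/2 -4; 0 0 0 1]
det M = -1/2; M⁻¹ = [16/17 -15/34 0 -2; 30/17 4/17 0 5; 60/17 8/17 -2 2; 0 0 0 1]
M⁻¹ · (-303/170, -134/17, -9/2)ᵀ = (-1/5, 0, 1)ᵀ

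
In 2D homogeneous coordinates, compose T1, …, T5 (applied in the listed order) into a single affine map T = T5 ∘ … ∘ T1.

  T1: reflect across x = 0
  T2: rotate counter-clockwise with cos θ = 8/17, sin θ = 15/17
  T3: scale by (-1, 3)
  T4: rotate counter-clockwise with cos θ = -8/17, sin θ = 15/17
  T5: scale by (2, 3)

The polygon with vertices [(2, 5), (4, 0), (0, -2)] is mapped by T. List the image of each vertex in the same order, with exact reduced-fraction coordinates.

T1 reflect across x = 0: (2, 5) → (-2, 5); (4, 0) → (-4, 0); (0, -2) → (0, -2)
T2 rotate counter-clockwise with cos θ = 8/17, sin θ = 15/17: (-2, 5) → (-91/17, 10/17); (-4, 0) → (-32/17, -60/17); (0, -2) → (30/17, -16/17)
T3 scale by (-1, 3): (-91/17, 10/17) → (91/17, 30/17); (-32/17, -60/17) → (32/17, -180/17); (30/17, -16/17) → (-30/17, -48/17)
T4 rotate counter-clockwise with cos θ = -8/17, sin θ = 15/17: (91/17, 30/17) → (-1178/289, 1125/289); (32/17, -180/17) → (2444/289, 1920/289); (-30/17, -48/17) → (960/289, -66/289)
T5 scale by (2, 3): (-1178/289, 1125/289) → (-2356/289, 3375/289); (2444/289, 1920/289) → (4888/289, 5760/289); (960/289, -66/289) → (1920/289, -198/289)

image vertices: (-2356/289, 3375/289), (4888/289, 5760/289), (1920/289, -198/289)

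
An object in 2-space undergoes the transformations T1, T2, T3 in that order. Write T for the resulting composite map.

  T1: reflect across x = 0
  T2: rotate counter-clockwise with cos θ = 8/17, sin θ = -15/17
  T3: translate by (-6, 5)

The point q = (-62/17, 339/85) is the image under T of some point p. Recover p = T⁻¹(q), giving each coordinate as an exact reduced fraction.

p = (-2, 8/5)

T1 = [-1 0 0; 0 1 0; 0 0 1]
T2·T1 = [-8/17 15/17 0; 15/17 8/17 0; 0 0 1]
T3·…·T1 = [-8/17 15/17 -6; 15/17 8/17 5; 0 0 1]
det M = -1; M⁻¹ = [-8/17 15/17 -123/17; 15/17 8/17 50/17; 0 0 1]
M⁻¹ · (-62/17, 339/85)ᵀ = (-2, 8/5)ᵀ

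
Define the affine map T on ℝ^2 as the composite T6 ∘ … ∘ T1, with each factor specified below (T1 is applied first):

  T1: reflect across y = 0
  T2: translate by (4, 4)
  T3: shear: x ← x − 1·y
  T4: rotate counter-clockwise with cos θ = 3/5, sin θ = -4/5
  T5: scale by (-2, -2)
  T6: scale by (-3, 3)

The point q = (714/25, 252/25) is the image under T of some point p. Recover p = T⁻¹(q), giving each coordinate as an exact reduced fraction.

p = (3, 6/5)

T1 = [1 0 0; 0 -1 0; 0 0 1]
T2·T1 = [1 0 4; 0 -1 4; 0 0 1]
T3·…·T1 = [1 1 0; 0 -1 4; 0 0 1]
T4·…·T1 = [3/5 -1/5 16/5; -4/5 -7/5 12/5; 0 0 1]
T5·…·T1 = [-6/5 2/5 -32/5; 8/5 14/5 -24/5; 0 0 1]
T6·…·T1 = [18/5 -6/5 96/5; 24/5 42/5 -72/5; 0 0 1]
det M = 36; M⁻¹ = [7/30 1/30 -4; -2/15 1/10 4; 0 0 1]
M⁻¹ · (714/25, 252/25)ᵀ = (3, 6/5)ᵀ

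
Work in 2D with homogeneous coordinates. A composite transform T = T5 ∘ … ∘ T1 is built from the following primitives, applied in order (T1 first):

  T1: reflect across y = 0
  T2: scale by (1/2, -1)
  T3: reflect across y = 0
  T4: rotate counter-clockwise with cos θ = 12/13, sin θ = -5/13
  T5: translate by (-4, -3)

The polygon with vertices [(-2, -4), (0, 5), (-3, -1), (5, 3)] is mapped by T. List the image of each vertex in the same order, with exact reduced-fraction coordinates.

T1 reflect across y = 0: (-2, -4) → (-2, 4); (0, 5) → (0, -5); (-3, -1) → (-3, 1); (5, 3) → (5, -3)
T2 scale by (1/2, -1): (-2, 4) → (-1, -4); (0, -5) → (0, 5); (-3, 1) → (-3/2, -1); (5, -3) → (5/2, 3)
T3 reflect across y = 0: (-1, -4) → (-1, 4); (0, 5) → (0, -5); (-3/2, -1) → (-3/2, 1); (5/2, 3) → (5/2, -3)
T4 rotate counter-clockwise with cos θ = 12/13, sin θ = -5/13: (-1, 4) → (8/13, 53/13); (0, -5) → (-25/13, -60/13); (-3/2, 1) → (-1, 3/2); (5/2, -3) → (15/13, -97/26)
T5 translate by (-4, -3): (8/13, 53/13) → (-44/13, 14/13); (-25/13, -60/13) → (-77/13, -99/13); (-1, 3/2) → (-5, -3/2); (15/13, -97/26) → (-37/13, -175/26)

image vertices: (-44/13, 14/13), (-77/13, -99/13), (-5, -3/2), (-37/13, -175/26)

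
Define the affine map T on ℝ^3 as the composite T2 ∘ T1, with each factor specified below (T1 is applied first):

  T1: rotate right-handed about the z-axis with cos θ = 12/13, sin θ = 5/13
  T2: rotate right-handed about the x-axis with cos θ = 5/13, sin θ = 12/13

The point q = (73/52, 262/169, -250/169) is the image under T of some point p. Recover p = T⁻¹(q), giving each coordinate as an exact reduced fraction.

p = (1, -5/4, -2)

T1 = [12/13 -5/13 0 0; 5/13 12/13 0 0; 0 0 1 0; 0 0 0 1]
T2·T1 = [12/13 -5/13 0 0; 25/169 60/169 -12/13 0; 60/169 144/169 5/13 0; 0 0 0 1]
det M = 1; M⁻¹ = [12/13 25/169 60/169 0; -5/13 60/169 144/169 0; 0 -12/13 5/13 0; 0 0 0 1]
M⁻¹ · (73/52, 262/169, -250/169)ᵀ = (1, -5/4, -2)ᵀ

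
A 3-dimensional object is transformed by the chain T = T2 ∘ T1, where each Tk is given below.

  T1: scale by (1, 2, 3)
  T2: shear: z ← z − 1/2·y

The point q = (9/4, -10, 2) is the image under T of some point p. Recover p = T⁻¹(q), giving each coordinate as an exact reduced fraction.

T1 = [1 0 0 0; 0 2 0 0; 0 0 3 0; 0 0 0 1]
T2·T1 = [1 0 0 0; 0 2 0 0; 0 -1 3 0; 0 0 0 1]
det M = 6; M⁻¹ = [1 0 0 0; 0 1/2 0 0; 0 1/6 1/3 0; 0 0 0 1]
M⁻¹ · (9/4, -10, 2)ᵀ = (9/4, -5, -1)ᵀ

p = (9/4, -5, -1)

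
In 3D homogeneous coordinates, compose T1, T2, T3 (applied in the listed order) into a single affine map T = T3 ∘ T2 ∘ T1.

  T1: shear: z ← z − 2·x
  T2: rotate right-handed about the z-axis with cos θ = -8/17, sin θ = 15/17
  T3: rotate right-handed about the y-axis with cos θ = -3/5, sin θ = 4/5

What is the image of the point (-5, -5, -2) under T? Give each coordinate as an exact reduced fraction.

T1 shear: z ← z − 2·x: (-5, -5, -2) → (-5, -5, 8)
T2 rotate right-handed about the z-axis with cos θ = -8/17, sin θ = 15/17: (-5, -5, 8) → (115/17, -35/17, 8)
T3 rotate right-handed about the y-axis with cos θ = -3/5, sin θ = 4/5: (115/17, -35/17, 8) → (199/85, -35/17, -868/85)

T(p) = (199/85, -35/17, -868/85)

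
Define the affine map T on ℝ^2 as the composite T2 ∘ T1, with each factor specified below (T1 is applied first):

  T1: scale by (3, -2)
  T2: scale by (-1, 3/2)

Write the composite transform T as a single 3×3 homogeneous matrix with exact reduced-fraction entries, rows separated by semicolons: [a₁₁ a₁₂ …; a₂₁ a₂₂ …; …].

T = [-3 0 0; 0 -3 0; 0 0 1]

T1 = [3 0 0; 0 -2 0; 0 0 1]
T2·T1 = [-3 0 0; 0 -3 0; 0 0 1]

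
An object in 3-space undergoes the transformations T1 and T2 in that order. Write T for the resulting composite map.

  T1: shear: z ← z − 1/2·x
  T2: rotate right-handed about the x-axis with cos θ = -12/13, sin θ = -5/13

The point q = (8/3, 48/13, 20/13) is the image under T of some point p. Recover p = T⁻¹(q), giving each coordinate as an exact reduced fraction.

T1 = [1 0 0 0; 0 1 0 0; -1/2 0 1 0; 0 0 0 1]
T2·T1 = [1 0 0 0; -5/26 -12/13 5/13 0; 6/13 -5/13 -12/13 0; 0 0 0 1]
det M = 1; M⁻¹ = [1 0 0 0; 0 -12/13 -5/13 0; 1/2 5/13 -12/13 0; 0 0 0 1]
M⁻¹ · (8/3, 48/13, 20/13)ᵀ = (8/3, -4, 4/3)ᵀ

p = (8/3, -4, 4/3)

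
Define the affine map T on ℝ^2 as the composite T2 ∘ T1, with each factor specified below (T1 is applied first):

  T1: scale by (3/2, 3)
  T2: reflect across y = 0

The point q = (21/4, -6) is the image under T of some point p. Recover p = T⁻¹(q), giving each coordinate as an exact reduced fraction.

p = (7/2, 2)

T1 = [3/2 0 0; 0 3 0; 0 0 1]
T2·T1 = [3/2 0 0; 0 -3 0; 0 0 1]
det M = -9/2; M⁻¹ = [2/3 0 0; 0 -1/3 0; 0 0 1]
M⁻¹ · (21/4, -6)ᵀ = (7/2, 2)ᵀ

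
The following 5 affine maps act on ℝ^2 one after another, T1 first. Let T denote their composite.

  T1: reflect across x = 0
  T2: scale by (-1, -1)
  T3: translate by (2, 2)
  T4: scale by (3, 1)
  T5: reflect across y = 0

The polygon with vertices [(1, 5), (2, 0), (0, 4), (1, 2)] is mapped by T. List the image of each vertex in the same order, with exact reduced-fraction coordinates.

T1 reflect across x = 0: (1, 5) → (-1, 5); (2, 0) → (-2, 0); (0, 4) → (0, 4); (1, 2) → (-1, 2)
T2 scale by (-1, -1): (-1, 5) → (1, -5); (-2, 0) → (2, 0); (0, 4) → (0, -4); (-1, 2) → (1, -2)
T3 translate by (2, 2): (1, -5) → (3, -3); (2, 0) → (4, 2); (0, -4) → (2, -2); (1, -2) → (3, 0)
T4 scale by (3, 1): (3, -3) → (9, -3); (4, 2) → (12, 2); (2, -2) → (6, -2); (3, 0) → (9, 0)
T5 reflect across y = 0: (9, -3) → (9, 3); (12, 2) → (12, -2); (6, -2) → (6, 2); (9, 0) → (9, 0)

image vertices: (9, 3), (12, -2), (6, 2), (9, 0)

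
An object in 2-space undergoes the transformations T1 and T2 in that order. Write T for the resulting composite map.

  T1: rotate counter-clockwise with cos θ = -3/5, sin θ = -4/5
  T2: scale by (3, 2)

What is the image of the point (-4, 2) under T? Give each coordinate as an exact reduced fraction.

T(p) = (12, 4)

T1 rotate counter-clockwise with cos θ = -3/5, sin θ = -4/5: (-4, 2) → (4, 2)
T2 scale by (3, 2): (4, 2) → (12, 4)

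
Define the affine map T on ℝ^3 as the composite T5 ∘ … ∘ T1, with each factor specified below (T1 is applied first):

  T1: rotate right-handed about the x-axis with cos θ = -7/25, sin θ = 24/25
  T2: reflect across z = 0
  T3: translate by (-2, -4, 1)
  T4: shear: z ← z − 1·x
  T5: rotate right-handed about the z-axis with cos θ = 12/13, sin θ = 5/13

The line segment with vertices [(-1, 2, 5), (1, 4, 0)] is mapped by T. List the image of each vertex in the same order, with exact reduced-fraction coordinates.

image vertices: (54/65, -3183/325, 87/25), (68/65, -1661/325, -46/25)

T1 rotate right-handed about the x-axis with cos θ = -7/25, sin θ = 24/25: (-1, 2, 5) → (-1, -134/25, 13/25); (1, 4, 0) → (1, -28/25, 96/25)
T2 reflect across z = 0: (-1, -134/25, 13/25) → (-1, -134/25, -13/25); (1, -28/25, 96/25) → (1, -28/25, -96/25)
T3 translate by (-2, -4, 1): (-1, -134/25, -13/25) → (-3, -234/25, 12/25); (1, -28/25, -96/25) → (-1, -128/25, -71/25)
T4 shear: z ← z − 1·x: (-3, -234/25, 12/25) → (-3, -234/25, 87/25); (-1, -128/25, -71/25) → (-1, -128/25, -46/25)
T5 rotate right-handed about the z-axis with cos θ = 12/13, sin θ = 5/13: (-3, -234/25, 87/25) → (54/65, -3183/325, 87/25); (-1, -128/25, -46/25) → (68/65, -1661/325, -46/25)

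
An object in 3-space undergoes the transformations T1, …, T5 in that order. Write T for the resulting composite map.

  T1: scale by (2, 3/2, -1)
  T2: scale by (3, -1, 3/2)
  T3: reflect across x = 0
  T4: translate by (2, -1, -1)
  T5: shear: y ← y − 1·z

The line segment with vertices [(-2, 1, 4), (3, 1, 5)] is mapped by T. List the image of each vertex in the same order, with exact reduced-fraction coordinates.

image vertices: (14, 9/2, -7), (-16, 6, -17/2)

T1 scale by (2, 3/2, -1): (-2, 1, 4) → (-4, 3/2, -4); (3, 1, 5) → (6, 3/2, -5)
T2 scale by (3, -1, 3/2): (-4, 3/2, -4) → (-12, -3/2, -6); (6, 3/2, -5) → (18, -3/2, -15/2)
T3 reflect across x = 0: (-12, -3/2, -6) → (12, -3/2, -6); (18, -3/2, -15/2) → (-18, -3/2, -15/2)
T4 translate by (2, -1, -1): (12, -3/2, -6) → (14, -5/2, -7); (-18, -3/2, -15/2) → (-16, -5/2, -17/2)
T5 shear: y ← y − 1·z: (14, -5/2, -7) → (14, 9/2, -7); (-16, -5/2, -17/2) → (-16, 6, -17/2)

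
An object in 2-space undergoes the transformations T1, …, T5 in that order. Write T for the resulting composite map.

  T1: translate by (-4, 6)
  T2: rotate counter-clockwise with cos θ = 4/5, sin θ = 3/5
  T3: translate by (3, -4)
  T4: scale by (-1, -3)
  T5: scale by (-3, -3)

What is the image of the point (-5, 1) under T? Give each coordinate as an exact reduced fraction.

T1 translate by (-4, 6): (-5, 1) → (-9, 7)
T2 rotate counter-clockwise with cos θ = 4/5, sin θ = 3/5: (-9, 7) → (-57/5, 1/5)
T3 translate by (3, -4): (-57/5, 1/5) → (-42/5, -19/5)
T4 scale by (-1, -3): (-42/5, -19/5) → (42/5, 57/5)
T5 scale by (-3, -3): (42/5, 57/5) → (-126/5, -171/5)

T(p) = (-126/5, -171/5)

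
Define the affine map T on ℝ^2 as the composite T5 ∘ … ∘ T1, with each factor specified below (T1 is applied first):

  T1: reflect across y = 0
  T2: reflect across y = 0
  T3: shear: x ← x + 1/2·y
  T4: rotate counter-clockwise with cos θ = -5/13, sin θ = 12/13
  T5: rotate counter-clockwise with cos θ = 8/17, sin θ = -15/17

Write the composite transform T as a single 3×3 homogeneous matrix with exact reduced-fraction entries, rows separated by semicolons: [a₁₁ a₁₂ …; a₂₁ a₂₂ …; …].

T1 = [1 0 0; 0 -1 0; 0 0 1]
T2·T1 = [1 0 0; 0 1 0; 0 0 1]
T3·…·T1 = [1 1/2 0; 0 1 0; 0 0 1]
T4·…·T1 = [-5/13 -29/26 0; 12/13 1/13 0; 0 0 1]
T5·…·T1 = [140/221 -101/221 0; 171/221 451/442 0; 0 0 1]

T = [140/221 -101/221 0; 171/221 451/442 0; 0 0 1]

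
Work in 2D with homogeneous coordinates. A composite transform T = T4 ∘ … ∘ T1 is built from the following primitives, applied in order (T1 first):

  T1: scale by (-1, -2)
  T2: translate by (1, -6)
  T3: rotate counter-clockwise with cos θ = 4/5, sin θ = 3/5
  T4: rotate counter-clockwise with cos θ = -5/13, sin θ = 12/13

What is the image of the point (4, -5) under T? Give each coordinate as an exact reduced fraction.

T(p) = (36/65, -323/65)

T1 scale by (-1, -2): (4, -5) → (-4, 10)
T2 translate by (1, -6): (-4, 10) → (-3, 4)
T3 rotate counter-clockwise with cos θ = 4/5, sin θ = 3/5: (-3, 4) → (-24/5, 7/5)
T4 rotate counter-clockwise with cos θ = -5/13, sin θ = 12/13: (-24/5, 7/5) → (36/65, -323/65)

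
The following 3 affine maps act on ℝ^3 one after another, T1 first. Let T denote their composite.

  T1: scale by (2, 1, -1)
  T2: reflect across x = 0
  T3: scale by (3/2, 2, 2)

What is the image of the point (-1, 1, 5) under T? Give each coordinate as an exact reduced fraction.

T(p) = (3, 2, -10)

T1 scale by (2, 1, -1): (-1, 1, 5) → (-2, 1, -5)
T2 reflect across x = 0: (-2, 1, -5) → (2, 1, -5)
T3 scale by (3/2, 2, 2): (2, 1, -5) → (3, 2, -10)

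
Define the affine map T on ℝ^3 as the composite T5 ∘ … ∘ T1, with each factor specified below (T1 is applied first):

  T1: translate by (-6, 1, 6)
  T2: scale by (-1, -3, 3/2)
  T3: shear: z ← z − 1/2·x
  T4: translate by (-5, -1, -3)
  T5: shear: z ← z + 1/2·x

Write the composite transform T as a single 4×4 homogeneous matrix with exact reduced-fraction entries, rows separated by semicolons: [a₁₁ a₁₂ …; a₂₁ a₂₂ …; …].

T = [-1 0 0 1; 0 -3 0 -4; 0 0 3/2 7/2; 0 0 0 1]

T1 = [1 0 0 -6; 0 1 0 1; 0 0 1 6; 0 0 0 1]
T2·T1 = [-1 0 0 6; 0 -3 0 -3; 0 0 3/2 9; 0 0 0 1]
T3·…·T1 = [-1 0 0 6; 0 -3 0 -3; 1/2 0 3/2 6; 0 0 0 1]
T4·…·T1 = [-1 0 0 1; 0 -3 0 -4; 1/2 0 3/2 3; 0 0 0 1]
T5·…·T1 = [-1 0 0 1; 0 -3 0 -4; 0 0 3/2 7/2; 0 0 0 1]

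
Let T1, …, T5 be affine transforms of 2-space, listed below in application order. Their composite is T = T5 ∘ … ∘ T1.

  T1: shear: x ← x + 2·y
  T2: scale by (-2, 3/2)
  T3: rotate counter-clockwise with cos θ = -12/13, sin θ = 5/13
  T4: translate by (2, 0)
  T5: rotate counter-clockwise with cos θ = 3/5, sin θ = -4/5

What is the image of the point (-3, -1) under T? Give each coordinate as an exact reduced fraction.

T1 shear: x ← x + 2·y: (-3, -1) → (-5, -1)
T2 scale by (-2, 3/2): (-5, -1) → (10, -3/2)
T3 rotate counter-clockwise with cos θ = -12/13, sin θ = 5/13: (10, -3/2) → (-225/26, 68/13)
T4 translate by (2, 0): (-225/26, 68/13) → (-173/26, 68/13)
T5 rotate counter-clockwise with cos θ = 3/5, sin θ = -4/5: (-173/26, 68/13) → (5/26, 110/13)

T(p) = (5/26, 110/13)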